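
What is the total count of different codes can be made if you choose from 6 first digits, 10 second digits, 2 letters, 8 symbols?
960

Working:
By the multiplication principle: 6 × 10 × 2 × 8 = 960.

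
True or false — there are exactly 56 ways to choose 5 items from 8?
True

Solution: C(8,5) = 56.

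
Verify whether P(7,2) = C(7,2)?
False

Working:
P(7,2) = 42 but C(7,2) = 21; they differ by a factor of 2! = 2, so the statement does not hold.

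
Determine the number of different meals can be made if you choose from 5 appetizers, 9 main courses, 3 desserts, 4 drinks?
540

Solution: By the multiplication principle: 5 × 9 × 3 × 4 = 540.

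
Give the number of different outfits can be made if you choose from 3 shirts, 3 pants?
9

Working:
By the multiplication principle: 3 × 3 = 9.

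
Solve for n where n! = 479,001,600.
12

Reasoning: n! is strictly increasing. 10! = 3,628,800, 11! = 39,916,800, 12! = 479,001,600 ✓. So n = 12.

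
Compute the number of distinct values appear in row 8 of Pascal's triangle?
5

Row 8 has entries C(8,0)..C(8,8); by symmetry C(8,k)=C(8,8-k), giving 5 distinct values.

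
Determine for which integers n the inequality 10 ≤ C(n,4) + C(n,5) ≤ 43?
6
C(5,4)+C(5,5)=6; C(6,4)+C(6,5)=21; C(7,4)+C(7,5)=56. So valid n = 6.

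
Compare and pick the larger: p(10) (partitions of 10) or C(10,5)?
C(10,5)

Reasoning: Pentagonal recurrence p(n) = p(n−1) + p(n−2) − p(n−5) − p(n−7) + …: p(10) = p(9) + p(8) − p(5) − p(3) = 30 + 22 − 7 − 3 = 42; C(10,5) = 252.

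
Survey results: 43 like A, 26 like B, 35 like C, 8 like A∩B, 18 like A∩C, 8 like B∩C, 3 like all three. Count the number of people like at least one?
73

Reasoning: |A∪B∪C| = 43+26+35-8-18-8+3 = 73.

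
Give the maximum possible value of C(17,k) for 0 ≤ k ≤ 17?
24,310

Maximum at k = 8 or k = 9: C(17,8) = 24,310.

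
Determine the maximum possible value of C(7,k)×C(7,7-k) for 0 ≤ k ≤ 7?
1,225

Reasoning: C(7,k)·C(7,7-k) = C(7,k)², maximised at the centre k = 3: C(7,3)² = 1,225.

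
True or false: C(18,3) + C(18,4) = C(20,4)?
False

Pascal's identity gives C(19,4) = 3,876, whereas C(20,4) = 4,845.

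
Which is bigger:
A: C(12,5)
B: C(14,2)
A

Reasoning: A=C(12,5)=792, B=C(14,2)=91.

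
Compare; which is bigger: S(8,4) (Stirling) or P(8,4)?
S(8,4)

Solution: S(8,4) = 4·S(7,4) + S(7,3) = 4·350 + 301 = 1,701; P(8,4) = 1,680.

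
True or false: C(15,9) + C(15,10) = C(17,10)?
False

Explanation: Pascal's identity gives C(16,10) = 8,008, whereas C(17,10) = 19,448.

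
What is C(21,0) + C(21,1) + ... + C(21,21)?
2,097,152

Explanation: Sum of binomial coefficients = 2^21 = 2,097,152.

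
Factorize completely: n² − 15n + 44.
(n − 4)(n − 11)

Solution: Seek roots whose sum is 15 and product is 44: (4, 11). So n² − 15n + 44 = (n − 4)(n − 11).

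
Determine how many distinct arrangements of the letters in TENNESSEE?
3,780

Reasoning: Word has 9 letters (T=1, E=4, N=2, S=2). Arrangements: 9!/Π(k!) = 3,780.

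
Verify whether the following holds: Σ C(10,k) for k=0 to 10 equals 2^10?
True

Reasoning: Binomial theorem: Σ C(10,k) = (1+1)^10 = 2^10 = 1,024; RHS 2^10 = 1,024.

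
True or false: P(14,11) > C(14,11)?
True

Solution: P(14,11) = 14,529,715,200 and C(14,11) = 364; P(n,r) = r! × C(n,r) so P > C whenever r ≥ 2.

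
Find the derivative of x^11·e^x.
(11x^10 + x^11)e^x

Solution: Product rule: d/dx[x^11]·e^x + x^11·d/dx[e^x] = 11x^{10}e^x + x^11e^x.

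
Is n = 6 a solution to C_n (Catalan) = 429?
No

Solution: C_6 = C(12,6)/(6+1) = 924/7 = 132, which does not equal 429.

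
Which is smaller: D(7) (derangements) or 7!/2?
D(7) = (7-1)·[D(6) + D(5)] = 6·[265 + 44] = 1,854; 7!/2 = 5,040/2 = 2,520.

Answer: D(7)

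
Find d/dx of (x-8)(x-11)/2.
(2x - 19)/2

Reasoning: d/dx[(x-8)(x-11)] = (x-11) + (x-8) = 2x - 19. Dividing by 2 gives (2x - 19)/2.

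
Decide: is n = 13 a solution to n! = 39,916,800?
No

Working:
13! = 13·12! = 13·479,001,600 = 6,227,020,800, which does not equal 39,916,800.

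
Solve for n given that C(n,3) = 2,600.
C(n,3) = n(n−1)(n−2)/3! is increasing in n, and n(n−1)(n−2) = 3!·2,600 = 15,600 ≈ (n−1)^3 gives n ≈ 26.0. Check: C(24,3) = 2,024, C(25,3) = 2,300, C(26,3) = 2,600 ✓. So n = 26.
Final answer: 26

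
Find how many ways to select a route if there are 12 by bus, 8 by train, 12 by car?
32

Solution: By the addition principle: 12 + 8 + 12 = 32.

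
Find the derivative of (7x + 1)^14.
98(7x + 1)^13

Explanation: Chain rule: 14(7x+1)^{13} × 7 = 98(7x+1)^{13}.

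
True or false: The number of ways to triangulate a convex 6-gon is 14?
Triangulations of a convex 6-gon are counted by the Catalan number C_4: C_4 = C(8,4)/(4+1) = 70/5 = 14.

Answer: True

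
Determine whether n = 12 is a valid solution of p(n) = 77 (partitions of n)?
Pentagonal recurrence p(n) = p(n−1) + p(n−2) − p(n−5) − p(n−7) + …: p(12) = p(11) + p(10) − p(7) − p(5) + p(0) = 56 + 42 − 15 − 7 + 1 = 77, which equals 77.

Answer: Yes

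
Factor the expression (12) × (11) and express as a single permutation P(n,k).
P(12,2) = 12!/(10)!

Product of 2 consecutive descending integers starting at 12: P(12,2) = 12!/10! = 132.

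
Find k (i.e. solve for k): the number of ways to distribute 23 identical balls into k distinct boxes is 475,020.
7

Reasoning: Stars and bars: the count is C(23+k−1, k−1), increasing in k. k=5: C(27,4) = 17,550, k=6: C(28,5) = 98,280, k=7: C(29,6) = 475,020 ✓. So k = 7.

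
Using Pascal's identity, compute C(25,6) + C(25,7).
657,800

Reasoning: C(25,6) + C(25,7) = C(26,7) = 657,800.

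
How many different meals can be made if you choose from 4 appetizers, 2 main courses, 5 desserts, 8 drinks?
320

By the multiplication principle: 4 × 2 × 5 × 8 = 320.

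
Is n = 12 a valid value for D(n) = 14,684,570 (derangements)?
No

Working:
D(12) = (12-1)·[D(11) + D(10)] = 11·[14,684,570 + 1,334,961] = 176,214,841, which does not equal 14,684,570.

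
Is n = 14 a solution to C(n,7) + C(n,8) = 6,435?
Yes

Reasoning: C(14,7) + C(14,8) = 3,432 + 3,003 = 6,435, which equals 6,435.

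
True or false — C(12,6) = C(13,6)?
False

Reasoning: LHS = C(12,6) = 924; RHS = C(13,6) = 1,716. 924 ≠ 1,716, so the statement does not hold.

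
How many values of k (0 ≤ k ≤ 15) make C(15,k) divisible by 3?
Checking C(15,k) mod 3 for k = 0..15: divisible at k = 1, 2, 4, 5, 7, 8, 10, 11, 13, 14. That's 10 values.
Final answer: 10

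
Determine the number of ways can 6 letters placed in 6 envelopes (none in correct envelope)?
265
Using D(n) = (n-1)[D(n-1) + D(n-2)]:
D(6) = (6-1) × [D(5) + D(4)]
      = 5 × [44 + 9]
      = 5 × 53
      = 265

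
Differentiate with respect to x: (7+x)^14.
Using the power rule: d/dx (7+x)^14 = 14(7+x)^{13}.

Answer: 14(7+x)^13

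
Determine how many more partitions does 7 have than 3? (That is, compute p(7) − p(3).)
12

Solution: Pentagonal recurrence p(n) = p(n−1) + p(n−2) − p(n−5) − p(n−7) + …: p(7) = p(6) + p(5) − p(2) − p(0) = 11 + 7 − 2 − 1 = 15.
p(3) = p(2) + p(1) = 2 + 1 = 3.
Difference = 15 − 3 = 12.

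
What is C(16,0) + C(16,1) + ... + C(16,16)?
65,536

Working:
Sum of binomial coefficients = 2^16 = 65,536.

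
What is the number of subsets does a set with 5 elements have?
32

Solution: Each element can be included or excluded: 2^5 = 32.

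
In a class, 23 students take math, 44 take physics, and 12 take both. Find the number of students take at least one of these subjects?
55

Solution: |A∪B| = |A|+|B|-|A∩B| = 23+44-12 = 55.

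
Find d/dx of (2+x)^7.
7(2+x)^6

Reasoning: Using the power rule: d/dx (2+x)^7 = 7(2+x)^{6}.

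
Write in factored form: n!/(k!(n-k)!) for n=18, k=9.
C(18,9) = 48,620
This is the binomial coefficient C(18,9) = 48,620.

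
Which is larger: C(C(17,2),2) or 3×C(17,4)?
C(C(17,2),2)
C(C(17,2),2)=9,180, 3×C(17,4)=7,140.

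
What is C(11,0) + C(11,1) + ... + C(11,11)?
2,048

Working:
Sum of binomial coefficients = 2^11 = 2,048.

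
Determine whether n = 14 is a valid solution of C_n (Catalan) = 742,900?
No

Solution: C_14 = C(28,14)/(14+1) = 40,116,600/15 = 2,674,440, which does not equal 742,900.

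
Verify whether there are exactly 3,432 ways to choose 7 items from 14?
True

Solution: C(14,7) = 3,432.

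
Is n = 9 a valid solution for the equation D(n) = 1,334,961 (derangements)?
No

Reasoning: D(9) = (9-1)·[D(8) + D(7)] = 8·[14,833 + 1,854] = 133,496, which does not equal 1,334,961.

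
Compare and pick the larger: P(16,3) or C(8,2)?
P(16,3)
P(16,3)=3,360, C(8,2)=28.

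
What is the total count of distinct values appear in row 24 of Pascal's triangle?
13
Row 24 has entries C(24,0)..C(24,24); by symmetry C(24,k)=C(24,24-k), giving 13 distinct values.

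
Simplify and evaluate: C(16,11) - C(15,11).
3,003

Solution: C(16,11) - C(15,11) = C(15,10) = 3,003.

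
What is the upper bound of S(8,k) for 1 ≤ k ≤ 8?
1,701

Reasoning: Row S(8,k) for k = 1..8 (via S(n,k) = k·S(n−1,k) + S(n−1,k−1)): 1, 127, 966, 1,701, 1,050, 266, 28, 1. The row is unimodal; maximum at k = 4: 1,701.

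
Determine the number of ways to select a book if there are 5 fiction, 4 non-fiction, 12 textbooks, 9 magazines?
By the addition principle: 5 + 4 + 12 + 9 = 30.

Answer: 30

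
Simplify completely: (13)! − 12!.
5,748,019,200

Explanation: (13)! − 12! = (13)·12! − 12! = (13−1)·12! = 12·12! = 5,748,019,200.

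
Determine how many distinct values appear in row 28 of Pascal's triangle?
Row 28 has entries C(28,0)..C(28,28); by symmetry C(28,k)=C(28,28-k), giving 15 distinct values.

Answer: 15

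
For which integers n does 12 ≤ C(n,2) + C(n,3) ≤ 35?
5, 6

Reasoning: C(4,2)+C(4,3)=10; C(5,2)+C(5,3)=20; C(6,2)+C(6,3)=35; C(7,2)+C(7,3)=56. So valid n = 5, 6.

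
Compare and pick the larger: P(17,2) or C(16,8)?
P(17,2)=272, C(16,8)=12,870.

Answer: C(16,8)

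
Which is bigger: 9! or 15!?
15!

Working:
9!=362,880, 15!=1,307,674,368,000. 15! > 9!.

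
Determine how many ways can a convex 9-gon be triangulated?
429

Reasoning: Using the Catalan number formula: C_n = C(2n, n) / (n+1)
C_7 = C(14, 7) / (7+1)
     = 3432 / 8
     = 429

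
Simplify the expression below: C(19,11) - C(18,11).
43,758

Reasoning: C(19,11) - C(18,11) = C(18,10) = 43,758.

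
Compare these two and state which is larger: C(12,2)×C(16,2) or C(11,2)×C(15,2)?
C(12,2)×C(16,2)
C(12,2)×C(16,2)=7,920, C(11,2)×C(15,2)=5,775.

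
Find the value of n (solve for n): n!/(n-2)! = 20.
5

Working:
n!/(n-2)! = n×(n-1), a product of 2 consecutive integers ≈ (n−0.5)^2. 20^(1/2) + 0.5 ≈ 5.0; check n = 5: 5×4 = 20 ✓. So n = 5.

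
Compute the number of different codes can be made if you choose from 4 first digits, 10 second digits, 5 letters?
By the multiplication principle: 4 × 10 × 5 = 200.
Final answer: 200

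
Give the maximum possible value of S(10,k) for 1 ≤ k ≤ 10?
42,525

Solution: Row S(10,k) for k = 1..10 (via S(n,k) = k·S(n−1,k) + S(n−1,k−1)): 1, 511, 9,330, 34,105, 42,525, 22,827, 5,880, 750, 45, 1. The row is unimodal; maximum at k = 5: 42,525.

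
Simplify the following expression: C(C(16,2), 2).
7,140

Reasoning: C(16,2) = 120, then C(120, 2) = 7,140.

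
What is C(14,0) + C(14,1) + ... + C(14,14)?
16,384

Reasoning: Sum of binomial coefficients = 2^14 = 16,384.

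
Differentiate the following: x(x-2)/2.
(2x - 2)/2
d/dx[(x-0)(x-2)] = (x-2) + (x-0) = 2x - 2. Dividing by 2 gives (2x - 2)/2.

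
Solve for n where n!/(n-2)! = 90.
10

Solution: n!/(n-2)! = n×(n-1), a product of 2 consecutive integers ≈ (n−0.5)^2. 90^(1/2) + 0.5 ≈ 10.0; check n = 10: 10×9 = 90 ✓. So n = 10.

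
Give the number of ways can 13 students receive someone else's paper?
2,290,792,932

Working:
Using D(n) = (n-1)[D(n-1) + D(n-2)]:
D(13) = (13-1) × [D(12) + D(11)]
      = 12 × [176214841 + 14684570]
      = 12 × 190899411
      = 2,290,792,932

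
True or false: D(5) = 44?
True

Derangements of 5 elements: D(5) = (5-1)·[D(4) + D(3)] = 4·[9 + 2] = 44.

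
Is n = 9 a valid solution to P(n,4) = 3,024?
P(9,4) = 9·8·7·6 = 3,024, which equals 3,024.

Answer: Yes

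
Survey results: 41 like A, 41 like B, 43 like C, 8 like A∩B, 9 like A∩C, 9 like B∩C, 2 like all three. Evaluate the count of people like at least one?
101

Explanation: |A∪B∪C| = 41+41+43-8-9-9+2 = 101.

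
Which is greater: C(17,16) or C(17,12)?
C(17,12)

Working:
C(17,16)=17, C(17,12)=6,188.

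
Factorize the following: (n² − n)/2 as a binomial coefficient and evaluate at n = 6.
C(n,2); C(6,2) = 15

Working:
(n² − n)/2 = n(n−1)/2 = C(n,2). At n = 6: C(6,2) = 15.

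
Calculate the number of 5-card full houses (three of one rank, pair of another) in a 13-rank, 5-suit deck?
15,600

Explanation: Triple rank: 13. Triple suits: C(5,3)=10. Pair rank: 12. Pair suits: C(5,2)=10. Total: 15,600.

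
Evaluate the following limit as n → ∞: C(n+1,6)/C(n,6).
1

Explanation: Both numerator and denominator grow as n^6/6! for large n, so the ratio → 1.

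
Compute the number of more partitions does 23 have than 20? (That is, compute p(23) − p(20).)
628

Explanation: Pentagonal recurrence p(n) = p(n−1) + p(n−2) − p(n−5) − p(n−7) + …: p(23) = p(22) + p(21) − p(18) − p(16) + p(11) + p(8) − p(1) = 1,002 + 792 − 385 − 231 + 56 + 22 − 1 = 1,255.
p(20) = p(19) + p(18) − p(15) − p(13) + p(8) + p(5) = 490 + 385 − 176 − 101 + 22 + 7 = 627.
Difference = 1,255 − 627 = 628.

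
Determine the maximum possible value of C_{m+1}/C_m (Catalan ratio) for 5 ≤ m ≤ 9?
C_{m+1}/C_m = 2(2m+1)/(m+2), which increases with m. Maximum at m = 9: 2·19/11 = 38/11.

Answer: 38/11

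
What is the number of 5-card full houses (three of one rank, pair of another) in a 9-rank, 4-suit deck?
1,728

Working:
Triple rank: 9. Triple suits: C(4,3)=4. Pair rank: 8. Pair suits: C(4,2)=6. Total: 1,728.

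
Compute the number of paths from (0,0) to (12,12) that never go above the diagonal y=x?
208,012

Explanation: Counted by the Catalan number C_12: C_12 = C(24,12)/(12+1) = 2,704,156/13 = 208,012.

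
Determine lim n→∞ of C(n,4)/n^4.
1/24

Working:
C(n,4) ≈ n^4/4! for large n. Limit = 1/4! = 1/24.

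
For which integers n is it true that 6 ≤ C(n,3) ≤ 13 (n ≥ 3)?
5

Explanation: C(4,3)=4; C(5,3)=10; C(6,3)=20. So valid n = 5.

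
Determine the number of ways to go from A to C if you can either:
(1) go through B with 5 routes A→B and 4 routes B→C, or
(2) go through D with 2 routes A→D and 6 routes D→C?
32

Reasoning: Route via B: 5×4=20. Route via D: 2×6=12. Total: 32.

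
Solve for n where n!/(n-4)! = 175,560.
n!/(n-4)! = n×(n-1)×(n-2)×(n-3), a product of 4 consecutive integers ≈ (n−1.5)^4. 175,560^(1/4) + 1.5 ≈ 22.0; check n = 22: 22×21×20×19 = 175,560 ✓. So n = 22.

Answer: 22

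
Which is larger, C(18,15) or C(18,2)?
C(18,15)
C(18,15)=816, C(18,2)=153.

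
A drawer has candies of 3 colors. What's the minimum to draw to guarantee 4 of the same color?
Worst case: 3 of each = 9. One more: 10.
Final answer: 10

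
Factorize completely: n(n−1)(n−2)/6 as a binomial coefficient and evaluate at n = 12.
n(n−1)(n−2)/6 = n!/(3!(n−3)!) = C(n,3). At n = 12: C(12,3) = 220.
Final answer: C(n,3); C(12,3) = 220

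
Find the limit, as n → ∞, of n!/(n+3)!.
0

n!/(n+3)! = 1/[(n+1)(n+2)(n+3)] → 0 as n → ∞.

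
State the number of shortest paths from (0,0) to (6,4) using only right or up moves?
210
Choose 6 rights from 10 moves: C(10,6) = 210.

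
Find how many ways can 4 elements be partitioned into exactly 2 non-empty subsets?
7

Working:
This equals S(4,2), the Stirling number of the 2nd kind.
Using the Stirling recurrence: S(n,k) = k·S(n-1,k) + S(n-1,k-1)
S(4,2) = 2·S(3,2) + S(3,1)
         = 2·3 + 1
         = 6 + 1
         = 7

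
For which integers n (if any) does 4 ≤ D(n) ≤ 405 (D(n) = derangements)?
4, 5, 6

Explanation: Using D(n) = (n−1)[D(n−1) + D(n−2)] with D(1)=0, D(2)=1: D(3)=2; D(4)=9; D(5)=44; D(6)=265; D(7)=1,854. So valid n = 4, 5, 6.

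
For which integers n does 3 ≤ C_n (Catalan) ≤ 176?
C_2=2; C_3=5; C_4=14; C_5=42; C_6=132; C_7=429. So valid n = 3, 4, 5, 6.
Final answer: 3, 4, 5, 6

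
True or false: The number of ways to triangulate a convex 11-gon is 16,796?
False

Working:
Triangulations of a convex 11-gon are counted by the Catalan number C_9: C_9 = C(18,9)/(9+1) = 48,620/10 = 4,862.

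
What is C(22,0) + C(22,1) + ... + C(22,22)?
Sum of binomial coefficients = 2^22 = 4,194,304.
Final answer: 4,194,304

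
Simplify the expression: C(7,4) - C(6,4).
C(7,4) - C(6,4) = C(6,3) = 20.
Final answer: 20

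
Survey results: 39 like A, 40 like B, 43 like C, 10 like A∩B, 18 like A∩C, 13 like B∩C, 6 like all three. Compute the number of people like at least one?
87

|A∪B∪C| = 39+40+43-10-18-13+6 = 87.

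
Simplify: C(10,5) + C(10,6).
462

Solution: By Pascal's identity: C(11,6) = 462.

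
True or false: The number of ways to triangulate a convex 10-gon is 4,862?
False

Working:
Triangulations of a convex 10-gon are counted by the Catalan number C_8: C_8 = C(16,8)/(8+1) = 12,870/9 = 1,430.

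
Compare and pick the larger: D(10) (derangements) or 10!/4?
D(10)
D(10) = (10-1)·[D(9) + D(8)] = 9·[133,496 + 14,833] = 1,334,961; 10!/4 = 3,628,800/4 = 907,200.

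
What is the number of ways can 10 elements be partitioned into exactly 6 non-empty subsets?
22,827

Explanation: This equals S(10,6), the Stirling number of the 2nd kind.
Using the Stirling recurrence: S(n,k) = k·S(n-1,k) + S(n-1,k-1)
S(10,6) = 6·S(9,6) + S(9,5)
         = 6·2646 + 6951
         = 15876 + 6951
         = 22,827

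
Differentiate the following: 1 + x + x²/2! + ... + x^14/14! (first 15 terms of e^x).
1 + x + x²/2! + ... + x^13/13!

Reasoning: Differentiating term by term gives the first 14 terms of e^x.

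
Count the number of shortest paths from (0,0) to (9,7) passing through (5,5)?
3,780

Explanation: To (5,5): C(10,5)=252. From there: C(6,4)=15. Total: 3,780.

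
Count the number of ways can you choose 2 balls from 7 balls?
21

C(7,2) = 7! / (2! × (7-2)!)
         = 7! / (2! × 5!)
         = 21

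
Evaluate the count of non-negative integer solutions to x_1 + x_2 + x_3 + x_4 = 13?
C(13+4-1, 4-1) = 560.
Final answer: 560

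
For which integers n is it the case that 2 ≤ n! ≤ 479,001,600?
2, 3, 4, 5, 6, 7, 8, 9, 10, 11, 12

Reasoning: n! is strictly increasing; 2! = 2 and 12! = 479,001,600, so valid n = 2, 3, 4, 5, 6, 7, 8, 9, 10, 11, 12.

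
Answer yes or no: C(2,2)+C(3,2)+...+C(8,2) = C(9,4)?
No

Hockey stick identity gives Σ = C(9,3) = 84; RHS C(9,4) = 126.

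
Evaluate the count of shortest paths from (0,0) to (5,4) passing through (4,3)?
70

Explanation: To (4,3): C(7,4)=35. From there: C(2,1)=2. Total: 70.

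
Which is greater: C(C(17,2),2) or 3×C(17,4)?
C(C(17,2),2)
C(C(17,2),2)=9,180, 3×C(17,4)=7,140.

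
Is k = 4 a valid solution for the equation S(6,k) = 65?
Yes

Solution: S(6,4) = 4·S(5,4) + S(5,3) = 4·10 + 25 = 65, which equals 65.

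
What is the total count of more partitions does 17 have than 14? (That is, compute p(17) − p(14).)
162

Working:
Pentagonal recurrence p(n) = p(n−1) + p(n−2) − p(n−5) − p(n−7) + …: p(17) = p(16) + p(15) − p(12) − p(10) + p(5) + p(2) = 231 + 176 − 77 − 42 + 7 + 2 = 297.
p(14) = p(13) + p(12) − p(9) − p(7) + p(2) = 101 + 77 − 30 − 15 + 2 = 135.
Difference = 297 − 135 = 162.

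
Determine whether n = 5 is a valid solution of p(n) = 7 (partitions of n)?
Yes

Working:
Pentagonal recurrence p(n) = p(n−1) + p(n−2) − p(n−5) − p(n−7) + …: p(5) = p(4) + p(3) − p(0) = 5 + 3 − 1 = 7, which equals 7.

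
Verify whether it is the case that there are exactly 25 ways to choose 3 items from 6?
False

Solution: C(6,3) = 20 ≠ 25.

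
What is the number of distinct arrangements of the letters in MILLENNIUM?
226,800

Explanation: Word has 10 letters (M=2, I=2, L=2, E=1, N=2, U=1). Arrangements: 10!/Π(k!) = 226,800.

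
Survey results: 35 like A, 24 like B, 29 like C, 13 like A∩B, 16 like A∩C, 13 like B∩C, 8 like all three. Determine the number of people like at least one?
54

Reasoning: |A∪B∪C| = 35+24+29-13-16-13+8 = 54.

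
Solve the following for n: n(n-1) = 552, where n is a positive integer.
24

Reasoning: n² − n − 552 = 0, so n = (1 ± √(1 + 4·552))/2 = (1 ± √2,209)/2 = (1 ± 47)/2, i.e. n = 24 or n = -23. Taking the positive root, n = 24 (check: 24×23 = 552).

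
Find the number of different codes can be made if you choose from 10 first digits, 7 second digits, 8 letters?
560

Reasoning: By the multiplication principle: 10 × 7 × 8 = 560.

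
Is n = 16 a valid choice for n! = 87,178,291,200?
16! = 16·15! = 16·1,307,674,368,000 = 20,922,789,888,000, which does not equal 87,178,291,200.
Final answer: No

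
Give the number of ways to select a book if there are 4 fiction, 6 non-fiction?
By the addition principle: 4 + 6 = 10.

Answer: 10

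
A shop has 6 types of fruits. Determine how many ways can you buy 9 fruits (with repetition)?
Stars and bars: C(9+6-1, 9) = C(14, 9) = 2,002.

Answer: 2,002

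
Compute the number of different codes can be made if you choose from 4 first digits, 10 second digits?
40
By the multiplication principle: 4 × 10 = 40.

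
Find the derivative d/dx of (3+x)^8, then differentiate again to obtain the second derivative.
First derivative: 8(3+x)^{7}. Second derivative: 8·7·(3+x)^{6} = 56(3+x)^{6}.
Final answer: 56(3+x)^6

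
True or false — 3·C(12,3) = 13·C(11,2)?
False

Working:
Absorption identity k·C(n,k) = n·C(n-1,k-1). LHS = 3·220 = 660; RHS = 13·55 = 715.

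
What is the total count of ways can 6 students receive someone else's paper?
265

Using D(n) = (n-1)[D(n-1) + D(n-2)]:
D(6) = (6-1) × [D(5) + D(4)]
      = 5 × [44 + 9]
      = 5 × 53
      = 265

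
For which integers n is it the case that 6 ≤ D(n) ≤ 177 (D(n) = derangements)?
4, 5

Explanation: Using D(n) = (n−1)[D(n−1) + D(n−2)] with D(1)=0, D(2)=1: D(3)=2; D(4)=9; D(5)=44; D(6)=265. So valid n = 4, 5.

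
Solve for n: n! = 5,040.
n! is strictly increasing. 5! = 120, 6! = 720, 7! = 5,040 ✓. So n = 7.

Answer: 7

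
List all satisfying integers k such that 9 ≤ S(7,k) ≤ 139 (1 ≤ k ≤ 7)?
S(7,1)=1; S(7,2)=63; S(7,3)=301; S(7,4)=350; S(7,5)=140; S(7,6)=21; S(7,7)=1. So valid k = 2, 6.

Answer: 2, 6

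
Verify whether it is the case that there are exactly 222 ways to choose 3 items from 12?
C(12,3) = 220 ≠ 222.

Answer: False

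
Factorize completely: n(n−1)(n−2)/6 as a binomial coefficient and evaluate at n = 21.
n(n−1)(n−2)/6 = n!/(3!(n−3)!) = C(n,3). At n = 21: C(21,3) = 1,330.

Answer: C(n,3); C(21,3) = 1,330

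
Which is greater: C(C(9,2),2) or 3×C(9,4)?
C(C(9,2),2)

Explanation: C(C(9,2),2)=630, 3×C(9,4)=378.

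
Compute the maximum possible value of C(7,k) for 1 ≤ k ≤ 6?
35

Reasoning: C(7,k) is maximised at the centre of the row: C(7,3) = 35.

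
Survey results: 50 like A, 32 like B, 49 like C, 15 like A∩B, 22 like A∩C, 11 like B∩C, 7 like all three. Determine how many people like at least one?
90

Working:
|A∪B∪C| = 50+32+49-15-22-11+7 = 90.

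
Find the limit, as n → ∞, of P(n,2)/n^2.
P(n,2) = n(n-1) ≈ n^2 for large n. Limit = 1.
Final answer: 1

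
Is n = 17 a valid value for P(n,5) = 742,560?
Yes

P(17,5) = 17·16·15·14·13 = 742,560, which equals 742,560.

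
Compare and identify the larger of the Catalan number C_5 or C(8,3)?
C(8,3)

Explanation: C_5 = C(10,5)/(5+1) = 252/6 = 42; C(8,3) = 56.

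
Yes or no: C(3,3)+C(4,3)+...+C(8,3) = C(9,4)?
Yes

Working:
Hockey stick identity gives Σ = C(9,4) = 126; RHS C(9,4) = 126.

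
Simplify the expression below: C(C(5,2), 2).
45

Solution: C(5,2) = 10, then C(10, 2) = 45.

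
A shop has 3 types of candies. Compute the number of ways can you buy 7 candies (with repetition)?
36

Working:
Stars and bars: C(7+3-1, 7) = C(9, 7) = 36.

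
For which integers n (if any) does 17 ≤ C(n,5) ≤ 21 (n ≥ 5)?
7

C(6,5)=6; C(7,5)=21; C(8,5)=56. So valid n = 7.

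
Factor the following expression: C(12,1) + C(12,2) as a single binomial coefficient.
C(13,2)

By Pascal's identity: C(12,1) + C(12,2) = C(13,2) = 78.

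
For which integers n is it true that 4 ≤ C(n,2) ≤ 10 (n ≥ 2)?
4, 5
C(3,2)=3; C(4,2)=6; C(5,2)=10; C(6,2)=15. So valid n = 4, 5.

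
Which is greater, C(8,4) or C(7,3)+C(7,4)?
Equal

Solution: By Pascal's identity: C(8,4) = C(7,3)+C(7,4) = 70. Equal.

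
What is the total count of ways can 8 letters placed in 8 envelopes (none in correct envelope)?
14,833
Using D(n) = (n-1)[D(n-1) + D(n-2)]:
D(8) = (8-1) × [D(7) + D(6)]
      = 7 × [1854 + 265]
      = 7 × 2119
      = 14,833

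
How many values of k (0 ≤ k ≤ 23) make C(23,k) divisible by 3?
Checking C(23,k) mod 3 for k = 0..23: divisible at k = 6, 7, 8, 15, 16, 17. That's 6 values.
Final answer: 6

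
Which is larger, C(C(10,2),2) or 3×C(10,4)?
C(C(10,2),2)

Working:
C(C(10,2),2)=990, 3×C(10,4)=630.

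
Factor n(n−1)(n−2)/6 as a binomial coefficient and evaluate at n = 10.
C(n,3); C(10,3) = 120

Explanation: n(n−1)(n−2)/6 = n!/(3!(n−3)!) = C(n,3). At n = 10: C(10,3) = 120.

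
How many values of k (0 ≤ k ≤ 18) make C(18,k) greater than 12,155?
7

Reasoning: Row 18 is unimodal and symmetric about k=18/2. C(18,5)=8,568 ≤ 12,155; C(18,6)=18,564 > 12,155; by symmetry C(18,k) > 12,155 for k = 6..12. That's 12 - 6 + 1 = 7 values.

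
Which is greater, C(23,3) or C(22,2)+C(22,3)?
Equal

By Pascal's identity: C(23,3) = C(22,2)+C(22,3) = 1,771. Equal.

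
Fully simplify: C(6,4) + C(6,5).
21

Reasoning: By Pascal's identity: C(7,5) = 21.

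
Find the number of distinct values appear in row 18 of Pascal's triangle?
10

Reasoning: Row 18 has entries C(18,0)..C(18,18); by symmetry C(18,k)=C(18,18-k), giving 10 distinct values.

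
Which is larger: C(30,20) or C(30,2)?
C(30,20)

C(30,20)=30,045,015, C(30,2)=435.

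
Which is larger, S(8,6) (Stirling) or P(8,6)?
P(8,6)

Working:
S(8,6) = 6·S(7,6) + S(7,5) = 6·21 + 140 = 266; P(8,6) = 20,160.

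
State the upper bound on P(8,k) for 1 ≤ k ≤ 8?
P(8,k) increases in k, so maximum at k = 8: 8! = 40,320.
Final answer: 40,320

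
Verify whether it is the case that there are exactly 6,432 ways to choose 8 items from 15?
False
C(15,8) = 6,435 ≠ 6432.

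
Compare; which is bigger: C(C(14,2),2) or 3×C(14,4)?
C(C(14,2),2)

Reasoning: C(C(14,2),2)=4,095, 3×C(14,4)=3,003.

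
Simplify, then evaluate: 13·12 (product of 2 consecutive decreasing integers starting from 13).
156
This is P(13,2) = 13!/(11)! = 156.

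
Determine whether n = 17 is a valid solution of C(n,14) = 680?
C(17,14) = 17·16·15·14·13·12·11·10·9·8·7·6·5·4/14! = 59,281,238,016,000/87,178,291,200 = 680, which equals 680.
Final answer: Yes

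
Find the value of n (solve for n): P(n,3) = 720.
10

Reasoning: P(n,3) = n(n−1)(n−2) is increasing in n; n(n−1)(n−2) ≈ (n−1)^3 = 720 gives n ≈ 10.0. Check: P(8,3) = 336, P(9,3) = 504, P(10,3) = 720 ✓. So n = 10.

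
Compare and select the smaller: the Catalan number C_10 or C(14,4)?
C(14,4)
C_10 = C(20,10)/(10+1) = 184,756/11 = 16,796; C(14,4) = 1,001.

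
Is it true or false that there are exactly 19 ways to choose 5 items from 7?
False

Working:
C(7,5) = 21 ≠ 19.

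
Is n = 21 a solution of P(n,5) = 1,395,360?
No

Reasoning: P(21,5) = 21·20·19·18·17 = 2,441,880, which does not equal 1,395,360.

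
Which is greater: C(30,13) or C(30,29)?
C(30,13)

C(30,13)=119,759,850, C(30,29)=30.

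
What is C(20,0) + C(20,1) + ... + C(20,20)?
1,048,576

Reasoning: Sum of binomial coefficients = 2^20 = 1,048,576.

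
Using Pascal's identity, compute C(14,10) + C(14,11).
1,365

Solution: C(14,10) + C(14,11) = C(15,11) = 1,365.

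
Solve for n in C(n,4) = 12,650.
25

Working:
C(n,4) = n(n−1)(n−2)(n−3)/4! is increasing in n, and n(n−1)(n−2)(n−3) = 4!·12,650 = 303,600 ≈ (n−1.5)^4 gives n ≈ 25.0. Check: C(23,4) = 8,855, C(24,4) = 10,626, C(25,4) = 12,650 ✓. So n = 25.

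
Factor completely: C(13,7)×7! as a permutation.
C(13,7)×7! = [13!/(7!(6)!)]×7! = 13!/(6)! = P(13,7) = 8,648,640.
Final answer: P(13,7)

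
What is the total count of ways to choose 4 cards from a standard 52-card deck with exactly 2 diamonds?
57,798

Explanation: 13 diamonds and 39 non-diamonds: C(13,2) × C(39,2) = 78 × 741 = 57,798.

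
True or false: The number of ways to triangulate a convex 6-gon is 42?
False

Triangulations of a convex 6-gon are counted by the Catalan number C_4: C_4 = C(8,4)/(4+1) = 70/5 = 14.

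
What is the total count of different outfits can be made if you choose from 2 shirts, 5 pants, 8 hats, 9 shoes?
720

Solution: By the multiplication principle: 2 × 5 × 8 × 9 = 720.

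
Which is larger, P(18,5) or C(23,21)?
P(18,5)

Reasoning: P(18,5)=1,028,160, C(23,21)=253.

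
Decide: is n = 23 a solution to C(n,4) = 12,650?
No

Reasoning: C(23,4) = 23·22·21·20/4! = 212,520/24 = 8,855, which does not equal 12,650.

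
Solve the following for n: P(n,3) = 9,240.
P(n,3) = n(n−1)(n−2) is increasing in n; n(n−1)(n−2) ≈ (n−1)^3 = 9,240 gives n ≈ 22.0. Check: P(20,3) = 6,840, P(21,3) = 7,980, P(22,3) = 9,240 ✓. So n = 22.
Final answer: 22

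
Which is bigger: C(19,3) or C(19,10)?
C(19,10)
C(19,3)=969, C(19,10)=92,378.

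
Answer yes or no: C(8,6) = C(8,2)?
Symmetry C(n,k) = C(n,n-k): C(8,6) = 28 and C(8,2) = 28. Both sides agree, so the statement holds.
Final answer: Yes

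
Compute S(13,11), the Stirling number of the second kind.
2,431

Reasoning: Using the Stirling recurrence: S(n,k) = k·S(n-1,k) + S(n-1,k-1)
S(13,11) = 11·S(12,11) + S(12,10)
         = 11·66 + 1705
         = 726 + 1705
         = 2,431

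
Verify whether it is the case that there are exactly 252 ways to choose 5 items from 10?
True

Solution: C(10,5) = 252.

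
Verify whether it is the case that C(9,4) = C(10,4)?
False

Explanation: LHS = C(9,4) = 126; RHS = C(10,4) = 210. 126 ≠ 210, so the statement does not hold.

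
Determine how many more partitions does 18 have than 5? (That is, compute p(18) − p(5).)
378

Reasoning: Pentagonal recurrence p(n) = p(n−1) + p(n−2) − p(n−5) − p(n−7) + …: p(18) = p(17) + p(16) − p(13) − p(11) + p(6) + p(3) = 297 + 231 − 101 − 56 + 11 + 3 = 385.
p(5) = p(4) + p(3) − p(0) = 5 + 3 − 1 = 7.
Difference = 385 − 7 = 378.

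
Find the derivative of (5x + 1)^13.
65(5x + 1)^12
Chain rule: 13(5x+1)^{12} × 5 = 65(5x+1)^{12}.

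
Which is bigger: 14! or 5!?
14!
14!=87,178,291,200, 5!=120. 14! > 5!.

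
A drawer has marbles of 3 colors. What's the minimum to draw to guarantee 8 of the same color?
22
Worst case: 7 of each = 21. One more: 22.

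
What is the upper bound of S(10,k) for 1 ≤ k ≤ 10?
42,525

Explanation: Row S(10,k) for k = 1..10 (via S(n,k) = k·S(n−1,k) + S(n−1,k−1)): 1, 511, 9,330, 34,105, 42,525, 22,827, 5,880, 750, 45, 1. The row is unimodal; maximum at k = 5: 42,525.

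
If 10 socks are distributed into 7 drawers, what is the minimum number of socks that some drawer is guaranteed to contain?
2

Working:
Pigeonhole: ⌈10/7⌉ = 2.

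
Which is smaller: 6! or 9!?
6!

Working:
6!=720, 9!=362,880. 9! > 6!.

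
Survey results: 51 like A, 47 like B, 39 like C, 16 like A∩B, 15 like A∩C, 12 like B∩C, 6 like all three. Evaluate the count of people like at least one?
100

Reasoning: |A∪B∪C| = 51+47+39-16-15-12+6 = 100.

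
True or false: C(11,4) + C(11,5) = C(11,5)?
Pascal's identity gives C(12,5) = 792, whereas C(11,5) = 462.
Final answer: False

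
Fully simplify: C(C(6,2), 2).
105

Reasoning: C(6,2) = 15, then C(15, 2) = 105.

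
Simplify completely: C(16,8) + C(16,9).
24,310

By Pascal's identity: C(17,9) = 24,310.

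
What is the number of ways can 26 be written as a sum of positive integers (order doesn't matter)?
2,436

Solution: Pentagonal recurrence p(n) = p(n−1) + p(n−2) − p(n−5) − p(n−7) + …: p(26) = p(25) + p(24) − p(21) − p(19) + p(14) + p(11) − p(4) − p(0) = 1,958 + 1,575 − 792 − 490 + 135 + 56 − 5 − 1 = 2,436.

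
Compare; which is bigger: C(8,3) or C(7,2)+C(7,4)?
C(8,3)=56; C(7,2)+C(7,4)=21+35=56.

Answer: Equal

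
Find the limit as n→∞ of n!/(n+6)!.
0

Solution: n!/(n+6)! = 1/[(n+1)(n+2)···(n+6)] → 0 as n → ∞.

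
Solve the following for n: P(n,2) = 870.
P(n,2) = n(n−1) is increasing in n; n(n−1) ≈ (n−0.5)^2 = 870 gives n ≈ 30.0. Check: P(28,2) = 756, P(29,2) = 812, P(30,2) = 870 ✓. So n = 30.
Final answer: 30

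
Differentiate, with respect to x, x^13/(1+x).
(13x^12(1+x) - x^13)/(1+x)²

Reasoning: Quotient rule: [13x^{12}(1+x) - x^13]/(1+x)².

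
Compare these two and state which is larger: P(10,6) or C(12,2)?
P(10,6)=151,200, C(12,2)=66.

Answer: P(10,6)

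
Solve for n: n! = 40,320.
8

Reasoning: n! is strictly increasing. 6! = 720, 7! = 5,040, 8! = 40,320 ✓. So n = 8.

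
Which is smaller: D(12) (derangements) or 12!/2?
D(12) = (12-1)·[D(11) + D(10)] = 11·[14,684,570 + 1,334,961] = 176,214,841; 12!/2 = 479,001,600/2 = 239,500,800.

Answer: D(12)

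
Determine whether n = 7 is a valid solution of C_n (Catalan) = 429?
C_7 = C(14,7)/(7+1) = 3,432/8 = 429, which equals 429.

Answer: Yes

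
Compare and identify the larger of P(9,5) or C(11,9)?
P(9,5)
P(9,5)=15,120, C(11,9)=55.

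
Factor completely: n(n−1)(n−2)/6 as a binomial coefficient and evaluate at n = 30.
C(n,3); C(30,3) = 4,060

n(n−1)(n−2)/6 = n!/(3!(n−3)!) = C(n,3). At n = 30: C(30,3) = 4,060.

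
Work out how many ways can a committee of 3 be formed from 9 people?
C(9,3) = 9! / (3! × (9-3)!)
         = 9! / (3! × 6!)
         = 84
Final answer: 84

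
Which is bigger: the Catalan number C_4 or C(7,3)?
C_4 = C(8,4)/(4+1) = 70/5 = 14; C(7,3) = 35.

Answer: C(7,3)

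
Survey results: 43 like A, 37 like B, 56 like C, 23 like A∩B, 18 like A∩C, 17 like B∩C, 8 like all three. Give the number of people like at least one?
86

Reasoning: |A∪B∪C| = 43+37+56-23-18-17+8 = 86.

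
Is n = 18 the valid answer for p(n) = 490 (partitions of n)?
No
Pentagonal recurrence p(n) = p(n−1) + p(n−2) − p(n−5) − p(n−7) + …: p(18) = p(17) + p(16) − p(13) − p(11) + p(6) + p(3) = 297 + 231 − 101 − 56 + 11 + 3 = 385, which does not equal 490.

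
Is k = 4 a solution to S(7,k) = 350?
Yes

Explanation: S(7,4) = 4·S(6,4) + S(6,3) = 4·65 + 90 = 350, which equals 350.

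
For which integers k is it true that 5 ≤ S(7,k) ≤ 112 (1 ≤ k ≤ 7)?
2, 6

Reasoning: S(7,1)=1; S(7,2)=63; S(7,3)=301; S(7,4)=350; S(7,5)=140; S(7,6)=21; S(7,7)=1. So valid k = 2, 6.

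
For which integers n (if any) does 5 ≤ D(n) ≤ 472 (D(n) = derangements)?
4, 5, 6
Using D(n) = (n−1)[D(n−1) + D(n−2)] with D(1)=0, D(2)=1: D(3)=2; D(4)=9; D(5)=44; D(6)=265; D(7)=1,854. So valid n = 4, 5, 6.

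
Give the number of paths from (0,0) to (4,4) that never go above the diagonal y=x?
Counted by the Catalan number C_4: C_4 = C(8,4)/(4+1) = 70/5 = 14.
Final answer: 14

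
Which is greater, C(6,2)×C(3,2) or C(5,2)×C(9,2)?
C(5,2)×C(9,2)

Solution: C(6,2)×C(3,2)=45, C(5,2)×C(9,2)=360.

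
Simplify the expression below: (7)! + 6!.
5,760

Working:
(7)! + 6! = (7)·6! + 6! = (7+1)·6! = 8·6! = 5,760.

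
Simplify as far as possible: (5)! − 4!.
(5)! − 4! = (5)·4! − 4! = (5−1)·4! = 4·4! = 96.

Answer: 96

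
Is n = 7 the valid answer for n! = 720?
No

Working:
7! = 7·6! = 7·720 = 5,040, which does not equal 720.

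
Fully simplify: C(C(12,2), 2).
C(12,2) = 66, then C(66, 2) = 2,145.

Answer: 2,145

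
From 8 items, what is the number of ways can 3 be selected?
C(8,3) = 8! / (3! × (8-3)!)
         = 8! / (3! × 5!)
         = 56

Answer: 56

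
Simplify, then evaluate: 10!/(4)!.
This equals 10×9×...×5 = 151,200.

Answer: 151,200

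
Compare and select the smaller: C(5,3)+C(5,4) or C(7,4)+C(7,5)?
C(5,3)+C(5,4)

First=15, Second=56.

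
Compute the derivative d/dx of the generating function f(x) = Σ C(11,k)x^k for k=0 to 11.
Σ k·C(11,k)x^(k-1) for k=1 to 11

Term-by-term differentiation gives Σ k·C(11,k)x^{k-1} for k=1 to 11.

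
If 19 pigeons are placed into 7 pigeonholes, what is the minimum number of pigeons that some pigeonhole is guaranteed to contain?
3

Working:
Pigeonhole: ⌈19/7⌉ = 3.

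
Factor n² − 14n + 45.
(n − 5)(n − 9)
Seek roots whose sum is 14 and product is 45: (5, 9). So n² − 14n + 45 = (n − 5)(n − 9).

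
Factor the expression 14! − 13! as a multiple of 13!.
13 × 13! = 80,951,270,400

Solution: 14! − 13! = 14·13! − 13! = (14 − 1)·13! = 13 × 13! = 80,951,270,400.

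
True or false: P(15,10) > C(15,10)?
True

Solution: P(15,10) = 10,897,286,400 and C(15,10) = 3,003; P(n,r) = r! × C(n,r) so P > C whenever r ≥ 2.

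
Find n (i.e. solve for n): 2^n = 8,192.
13

8,192 = 1,024 × 8 = 2^10 × 2^3 = 2^13, so n = 13.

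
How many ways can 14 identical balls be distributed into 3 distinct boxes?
C(14+3-1, 3-1) = C(16, 2) = 120.

Answer: 120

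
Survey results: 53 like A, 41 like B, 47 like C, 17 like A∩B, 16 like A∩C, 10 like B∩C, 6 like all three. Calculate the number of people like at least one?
104

|A∪B∪C| = 53+41+47-17-16-10+6 = 104.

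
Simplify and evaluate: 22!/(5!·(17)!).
26,334

Explanation: This is C(22,5) = 26,334.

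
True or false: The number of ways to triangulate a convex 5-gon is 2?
False
Triangulations of a convex 5-gon are counted by the Catalan number C_3: C_3 = C(6,3)/(3+1) = 20/4 = 5.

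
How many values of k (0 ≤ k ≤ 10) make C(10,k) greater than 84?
5

Row 10 is unimodal and symmetric about k=10/2. C(10,2)=45 ≤ 84; C(10,3)=120 > 84; by symmetry C(10,k) > 84 for k = 3..7. That's 7 - 3 + 1 = 5 values.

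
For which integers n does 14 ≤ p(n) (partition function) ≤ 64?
7, 8, 9, 10, 11

Solution: Tabulating p(n) via p(n) = p(n−1) + p(n−2) − p(n−5) − p(n−7) + …: p(6)=11; p(7)=15; p(8)=22; p(9)=30; p(10)=42; p(11)=56; p(12)=77. So valid n = 7, 8, 9, 10, 11.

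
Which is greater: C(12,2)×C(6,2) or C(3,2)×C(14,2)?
C(12,2)×C(6,2)
C(12,2)×C(6,2)=990, C(3,2)×C(14,2)=273.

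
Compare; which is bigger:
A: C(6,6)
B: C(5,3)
A=C(6,6)=1, B=C(5,3)=10.

Answer: B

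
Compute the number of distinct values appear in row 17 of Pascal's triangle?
9

Row 17 has entries C(17,0)..C(17,17); by symmetry C(17,k)=C(17,17-k), giving 9 distinct values.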